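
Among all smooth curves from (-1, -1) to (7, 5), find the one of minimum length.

Arc-length functional: J[y] = ∫ sqrt(1 + (y')^2) dx.
Lagrangian L = sqrt(1 + (y')^2) has no explicit y dependence, so ∂L/∂y = 0 and the Euler-Lagrange equation gives
    d/dx( y' / sqrt(1 + (y')^2) ) = 0  ⇒  y' / sqrt(1 + (y')^2) = const.
Hence y' is constant, so y(x) is affine.
Fitting the endpoints (-1, -1) and (7, 5):
    slope m = (5 − (-1)) / (7 − (-1)) = 3/4,
    intercept c = (-1) − m·(-1) = -1/4.
Extremal: y(x) = (3/4) x - 1/4.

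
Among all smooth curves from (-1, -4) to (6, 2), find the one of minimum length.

Arc-length functional: J[y] = ∫ sqrt(1 + (y')^2) dx.
Lagrangian L = sqrt(1 + (y')^2) has no explicit y dependence, so ∂L/∂y = 0 and the Euler-Lagrange equation gives
    d/dx( y' / sqrt(1 + (y')^2) ) = 0  ⇒  y' / sqrt(1 + (y')^2) = const.
Hence y' is constant, so y(x) is affine.
Fitting the endpoints (-1, -4) and (6, 2):
    slope m = (2 − (-4)) / (6 − (-1)) = 6/7,
    intercept c = (-4) − m·(-1) = -22/7.
Extremal: y(x) = (6/7) x - 22/7.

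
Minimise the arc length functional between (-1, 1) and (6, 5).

Arc-length functional: J[y] = ∫ sqrt(1 + (y')^2) dx.
Lagrangian L = sqrt(1 + (y')^2) has no explicit y dependence, so ∂L/∂y = 0 and the Euler-Lagrange equation gives
    d/dx( y' / sqrt(1 + (y')^2) ) = 0  ⇒  y' / sqrt(1 + (y')^2) = const.
Hence y' is constant, so y(x) is affine.
Fitting the endpoints (-1, 1) and (6, 5):
    slope m = (5 − 1) / (6 − (-1)) = 4/7,
    intercept c = 1 − m·(-1) = 11/7.
Extremal: y(x) = (4/7) x + 11/7.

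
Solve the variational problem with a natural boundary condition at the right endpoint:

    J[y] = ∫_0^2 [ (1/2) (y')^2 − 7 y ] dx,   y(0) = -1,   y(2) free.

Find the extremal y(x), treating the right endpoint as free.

The Lagrangian L = (1/2) (y')^2 − 7 y gives
    ∂L/∂y = −7,   ∂L/∂y' = y'.
Euler-Lagrange: d/dx(y') − (−7) = 0, i.e. y'' + 7 = 0, so
    y(x) = −(7/2) x^2 + C1 x + C2.
Fixed left endpoint y(0) = -1 ⇒ C2 = -1.
The right endpoint x = 2 is free, so the natural (transversality) condition is ∂L/∂y' |_{x=2} = 0, i.e. y'(2) = 0.
Compute y'(x) = −7 x + C1, so y'(2) = −14 + C1 = 0 ⇒ C1 = 14.
Therefore the extremal is
    y(x) = −(7/2) x^2 + 14 x − 1.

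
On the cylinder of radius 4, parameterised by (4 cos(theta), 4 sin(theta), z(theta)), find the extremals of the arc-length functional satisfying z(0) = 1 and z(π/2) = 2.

Parameterise the cylinder of radius R = 4 as
    r(θ) = (4 cos θ, 4 sin θ, z(θ)).
The arc-length element is
    ds = sqrt(16 + (dz/dθ)^2) dθ,
so the Lagrangian is L = sqrt(16 + z'^2).
L depends on z' only, not on z or θ, so ∂L/∂z = 0 and
    ∂L/∂z' = z' / sqrt(16 + z'^2).
The Euler-Lagrange equation gives
    d/dθ( z' / sqrt(16 + z'^2) ) = 0,
so z' is constant. Integrating once:
    z(θ) = a θ + b,
a helix on the cylinder (a straight line when the cylinder is unrolled). The constants a, b are determined by the endpoint conditions.
With endpoint conditions z(0) = 1 and z(π/2) = 2: from z(0) = b we get b = 1, and a·π/2 + 1 = 2 gives a = 2/π, so
    z(θ) = (2/π) θ + 1.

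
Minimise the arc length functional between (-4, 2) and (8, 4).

Arc-length functional: J[y] = ∫ sqrt(1 + (y')^2) dx.
Lagrangian L = sqrt(1 + (y')^2) has no explicit y dependence, so ∂L/∂y = 0 and the Euler-Lagrange equation gives
    d/dx( y' / sqrt(1 + (y')^2) ) = 0  ⇒  y' / sqrt(1 + (y')^2) = const.
Hence y' is constant, so y(x) is affine.
Fitting the endpoints (-4, 2) and (8, 4):
    slope m = (4 − 2) / (8 − (-4)) = 1/6,
    intercept c = 2 − m·(-4) = 8/3.
Extremal: y(x) = (1/6) x + 8/3.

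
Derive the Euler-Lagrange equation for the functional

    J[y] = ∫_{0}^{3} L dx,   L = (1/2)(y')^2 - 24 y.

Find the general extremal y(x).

The Lagrangian is L = (1/2)(y')^2 - 24 y.
∂L/∂y = -24.
∂L/∂y' = y'.
The Euler-Lagrange equation d/dx(∂L/∂y') − ∂L/∂y = 0 becomes:
    y'' + 24 = 0
General solution: y(x) = -12 x^2 + A x + B, where A and B are arbitrary constants fixed by the endpoint conditions.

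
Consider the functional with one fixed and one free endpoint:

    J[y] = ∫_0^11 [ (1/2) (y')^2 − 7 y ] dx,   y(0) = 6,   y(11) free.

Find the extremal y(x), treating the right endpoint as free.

The Lagrangian L = (1/2) (y')^2 − 7 y gives
    ∂L/∂y = −7,   ∂L/∂y' = y'.
Euler-Lagrange: d/dx(y') − (−7) = 0, i.e. y'' + 7 = 0, so
    y(x) = −(7/2) x^2 + C1 x + C2.
Fixed left endpoint y(0) = 6 ⇒ C2 = 6.
The right endpoint x = 11 is free, so the natural (transversality) condition is ∂L/∂y' |_{x=11} = 0, i.e. y'(11) = 0.
Compute y'(x) = −7 x + C1, so y'(11) = −77 + C1 = 0 ⇒ C1 = 77.
Therefore the extremal is
    y(x) = −(7/2) x^2 + 77 x + 6.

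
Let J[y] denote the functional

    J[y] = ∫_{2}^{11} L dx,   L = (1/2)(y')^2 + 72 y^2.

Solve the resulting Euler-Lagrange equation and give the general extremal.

The Lagrangian is L = (1/2)(y')^2 + 72 y^2.
∂L/∂y = 144y.
∂L/∂y' = y'.
The Euler-Lagrange equation d/dx(∂L/∂y') − ∂L/∂y = 0 becomes:
    y'' - 144 y = 0
General solution: y(x) = A e^(12x) + B e^(-12x), where A and B are arbitrary constants fixed by the endpoint conditions.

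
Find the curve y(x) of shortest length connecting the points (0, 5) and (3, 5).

Arc-length functional: J[y] = ∫ sqrt(1 + (y')^2) dx.
Lagrangian L = sqrt(1 + (y')^2) has no explicit y dependence, so ∂L/∂y = 0 and the Euler-Lagrange equation gives
    d/dx( y' / sqrt(1 + (y')^2) ) = 0  ⇒  y' / sqrt(1 + (y')^2) = const.
Hence y' is constant, so y(x) is affine.
Fitting the endpoints (0, 5) and (3, 5):
    slope m = (5 − 5) / (3 − 0) = 0,
    intercept c = 5 − m·0 = 5.
Extremal: y(x) = 5.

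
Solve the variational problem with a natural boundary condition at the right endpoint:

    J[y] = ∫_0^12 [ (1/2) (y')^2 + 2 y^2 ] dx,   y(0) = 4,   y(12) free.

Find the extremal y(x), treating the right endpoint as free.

The Lagrangian L = (1/2) (y')^2 + 2 y^2 gives
    ∂L/∂y = 4 y,   ∂L/∂y' = y'.
Euler-Lagrange: y'' − 4 y = 0.
With k = 2, the general solution is
    y(x) = A cosh(2 x) + B sinh(2 x).
Fixed left endpoint y(0) = 4 ⇒ A = 4.
The right endpoint x = 12 is free, so the natural (transversality) condition is ∂L/∂y' |_{x=12} = 0, i.e. y'(12) = 0.
Compute y'(x) = A k sinh(k x) + B k cosh(k x), so
    y'(12) = A k sinh(k·12) + B k cosh(k·12) = 0
    ⇒ B = −A tanh(k·12) = − 4 tanh(2·12).
Therefore the extremal is
    y(x) = 4 cosh(2 x) − 4 tanh(2·12) sinh(2 x).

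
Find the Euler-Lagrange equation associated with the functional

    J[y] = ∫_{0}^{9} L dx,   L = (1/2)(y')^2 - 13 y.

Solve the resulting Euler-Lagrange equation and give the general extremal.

The Lagrangian is L = (1/2)(y')^2 - 13 y.
∂L/∂y = -13.
∂L/∂y' = y'.
The Euler-Lagrange equation d/dx(∂L/∂y') − ∂L/∂y = 0 becomes:
    y'' + 13 = 0
General solution: y(x) = -(13/2) x^2 + A x + B, where A and B are arbitrary constants fixed by the endpoint conditions.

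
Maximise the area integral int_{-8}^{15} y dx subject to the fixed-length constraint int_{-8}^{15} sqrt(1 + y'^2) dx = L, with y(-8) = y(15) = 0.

Set up the augmented Lagrangian using a multiplier λ for the length constraint:
    F(y, y') = y − λ sqrt(1 + y'^2).
F has no explicit x dependence, so the Beltrami identity yields a first integral
    F − y' ∂F/∂y' = C.
Compute ∂F/∂y' = −λ y' / sqrt(1 + y'^2). Then
    y − λ sqrt(1 + y'^2) + λ y'^2 / sqrt(1 + y'^2) = C
    ⇒  y − λ / sqrt(1 + y'^2) = C.
Solving for y' and integrating gives
    (x − a)^2 + (y − b)^2 = λ^2,
a circular arc of radius λ. The constants a, b are determined by the endpoint conditions y(-8) = y(15) = 0, and λ is fixed implicitly by the length constraint
    ∫_{-8}^{15} sqrt(1 + y'^2) dx = L.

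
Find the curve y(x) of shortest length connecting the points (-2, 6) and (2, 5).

Arc-length functional: J[y] = ∫ sqrt(1 + (y')^2) dx.
Lagrangian L = sqrt(1 + (y')^2) has no explicit y dependence, so ∂L/∂y = 0 and the Euler-Lagrange equation gives
    d/dx( y' / sqrt(1 + (y')^2) ) = 0  ⇒  y' / sqrt(1 + (y')^2) = const.
Hence y' is constant, so y(x) is affine.
Fitting the endpoints (-2, 6) and (2, 5):
    slope m = (5 − 6) / (2 − (-2)) = -1/4,
    intercept c = 6 − m·(-2) = 11/2.
Extremal: y(x) = (-1/4) x + 11/2.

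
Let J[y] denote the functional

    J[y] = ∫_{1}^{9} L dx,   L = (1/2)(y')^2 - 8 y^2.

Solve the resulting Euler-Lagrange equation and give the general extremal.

The Lagrangian is L = (1/2)(y')^2 - 8 y^2.
∂L/∂y = -16y.
∂L/∂y' = y'.
The Euler-Lagrange equation d/dx(∂L/∂y') − ∂L/∂y = 0 becomes:
    y'' + 16 y = 0
General solution: y(x) = A sin(4x) + B cos(4x), where A and B are arbitrary constants fixed by the endpoint conditions.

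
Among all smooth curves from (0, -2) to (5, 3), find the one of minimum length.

Arc-length functional: J[y] = ∫ sqrt(1 + (y')^2) dx.
Lagrangian L = sqrt(1 + (y')^2) has no explicit y dependence, so ∂L/∂y = 0 and the Euler-Lagrange equation gives
    d/dx( y' / sqrt(1 + (y')^2) ) = 0  ⇒  y' / sqrt(1 + (y')^2) = const.
Hence y' is constant, so y(x) is affine.
Fitting the endpoints (0, -2) and (5, 3):
    slope m = (3 − (-2)) / (5 − 0) = 1,
    intercept c = (-2) − m·0 = -2.
Extremal: y(x) = x - 2.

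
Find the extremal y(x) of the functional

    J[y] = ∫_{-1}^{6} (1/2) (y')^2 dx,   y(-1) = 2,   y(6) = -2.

The Lagrangian is L = (1/2) (y')^2.
Compute ∂L/∂y = 0, ∂L/∂y' = y'.
The Euler-Lagrange equation d/dx(∂L/∂y') − ∂L/∂y = 0 reduces to
    y'' = 0.
Its general solution is
    y(x) = A x + B,
with A, B fixed by the endpoint conditions.
Applying the endpoint conditions y(-1) = 2 and y(6) = -2: solve A·-1 + B = 2 and A·6 + B = -2. Subtracting gives A(6 − -1) = -2 − 2, so A = -4/7, and B = 2 − A·-1 = 10/7. Therefore
    y(x) = (-4/7) x + 10/7.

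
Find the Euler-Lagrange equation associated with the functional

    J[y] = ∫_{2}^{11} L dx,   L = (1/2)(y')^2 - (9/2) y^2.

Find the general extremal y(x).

The Lagrangian is L = (1/2)(y')^2 - (9/2) y^2.
∂L/∂y = -9y.
∂L/∂y' = y'.
The Euler-Lagrange equation d/dx(∂L/∂y') − ∂L/∂y = 0 becomes:
    y'' + 9 y = 0
General solution: y(x) = A sin(3x) + B cos(3x), where A and B are arbitrary constants fixed by the endpoint conditions.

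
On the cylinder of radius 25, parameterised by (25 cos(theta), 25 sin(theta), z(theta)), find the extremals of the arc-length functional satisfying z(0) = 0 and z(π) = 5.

Parameterise the cylinder of radius R = 25 as
    r(θ) = (25 cos θ, 25 sin θ, z(θ)).
The arc-length element is
    ds = sqrt(625 + (dz/dθ)^2) dθ,
so the Lagrangian is L = sqrt(625 + z'^2).
L depends on z' only, not on z or θ, so ∂L/∂z = 0 and
    ∂L/∂z' = z' / sqrt(625 + z'^2).
The Euler-Lagrange equation gives
    d/dθ( z' / sqrt(625 + z'^2) ) = 0,
so z' is constant. Integrating once:
    z(θ) = a θ + b,
a helix on the cylinder (a straight line when the cylinder is unrolled). The constants a, b are determined by the endpoint conditions.
With endpoint conditions z(0) = 0 and z(π) = 5: from z(0) = b we get b = 0, and a·π + 0 = 5 gives a = 5/π, so
    z(θ) = (5/π) θ.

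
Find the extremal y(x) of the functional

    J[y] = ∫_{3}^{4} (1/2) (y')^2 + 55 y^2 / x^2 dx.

The Lagrangian is L = (1/2) (y')^2 + 55 y^2 / x^2.
Compute ∂L/∂y = 110y/x^2, ∂L/∂y' = y'.
The Euler-Lagrange equation d/dx(∂L/∂y') − ∂L/∂y = 0 reduces to
    y'' − 110/x^2 · y = 0  (x > 0).
Its general solution is
    y(x) = A x^11 + B x^(-10),
with A, B fixed by the endpoint conditions.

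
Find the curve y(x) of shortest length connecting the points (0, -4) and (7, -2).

Arc-length functional: J[y] = ∫ sqrt(1 + (y')^2) dx.
Lagrangian L = sqrt(1 + (y')^2) has no explicit y dependence, so ∂L/∂y = 0 and the Euler-Lagrange equation gives
    d/dx( y' / sqrt(1 + (y')^2) ) = 0  ⇒  y' / sqrt(1 + (y')^2) = const.
Hence y' is constant, so y(x) is affine.
Fitting the endpoints (0, -4) and (7, -2):
    slope m = ((-2) − (-4)) / (7 − 0) = 2/7,
    intercept c = (-4) − m·0 = -4.
Extremal: y(x) = (2/7) x - 4.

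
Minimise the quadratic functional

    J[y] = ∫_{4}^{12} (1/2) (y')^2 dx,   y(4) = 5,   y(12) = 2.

The Lagrangian is L = (1/2) (y')^2.
Compute ∂L/∂y = 0, ∂L/∂y' = y'.
The Euler-Lagrange equation d/dx(∂L/∂y') − ∂L/∂y = 0 reduces to
    y'' = 0.
Its general solution is
    y(x) = A x + B,
with A, B fixed by the endpoint conditions.
Applying the endpoint conditions y(4) = 5 and y(12) = 2: solve A·4 + B = 5 and A·12 + B = 2. Subtracting gives A(12 − 4) = 2 − 5, so A = -3/8, and B = 5 − A·4 = 13/2. Therefore
    y(x) = (-3/8) x + 13/2.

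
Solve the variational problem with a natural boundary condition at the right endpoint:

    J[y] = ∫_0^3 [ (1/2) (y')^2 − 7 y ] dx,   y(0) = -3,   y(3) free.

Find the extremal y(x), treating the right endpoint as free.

The Lagrangian L = (1/2) (y')^2 − 7 y gives
    ∂L/∂y = −7,   ∂L/∂y' = y'.
Euler-Lagrange: d/dx(y') − (−7) = 0, i.e. y'' + 7 = 0, so
    y(x) = −(7/2) x^2 + C1 x + C2.
Fixed left endpoint y(0) = -3 ⇒ C2 = -3.
The right endpoint x = 3 is free, so the natural (transversality) condition is ∂L/∂y' |_{x=3} = 0, i.e. y'(3) = 0.
Compute y'(x) = −7 x + C1, so y'(3) = −21 + C1 = 0 ⇒ C1 = 21.
Therefore the extremal is
    y(x) = −(7/2) x^2 + 21 x − 3.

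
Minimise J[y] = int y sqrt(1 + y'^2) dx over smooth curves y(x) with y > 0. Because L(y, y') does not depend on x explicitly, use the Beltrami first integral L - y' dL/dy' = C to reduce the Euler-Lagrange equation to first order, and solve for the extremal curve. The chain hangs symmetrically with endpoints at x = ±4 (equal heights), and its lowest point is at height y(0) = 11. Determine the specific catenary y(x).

The Lagrangian L(y, y') = y sqrt(1 + y'^2) has no explicit x dependence, so the Beltrami identity applies:
    L − y' ∂L/∂y' = C.
Compute ∂L/∂y' = y · y' / sqrt(1 + y'^2). Then
    L − y' ∂L/∂y'
    = y sqrt(1 + y'^2) − y · y'^2 / sqrt(1 + y'^2)
    = y (1 + y'^2 − y'^2) / sqrt(1 + y'^2)
    = y / sqrt(1 + y'^2) = C.
Squaring gives y^2 = C^2 (1 + y'^2), i.e.
    y'^2 = y^2 / C^2 − 1.
Separating variables,
    dy / sqrt(y^2 − C^2) = dx / C,
and integrating gives arccosh(y / C) = (x − a)/C, so
    y(x) = C cosh((x − a)/C),
the catenary. The constants C and a are fixed by the two endpoint conditions (and, for the hanging-chain problem, the length constraint selects C).
Now fit the given data. The endpoints x = ±4 are symmetric at equal height, so the catenary is even about its minimum: a = 0 and y(x) = C cosh(x/C). The lowest point is y(0) = C cosh(0) = C, and we are told y(0) = 11, so C = 11. Therefore
    y(x) = 11 cosh(x/11),
and at the endpoints
    y(±4) = 11 cosh(4/11).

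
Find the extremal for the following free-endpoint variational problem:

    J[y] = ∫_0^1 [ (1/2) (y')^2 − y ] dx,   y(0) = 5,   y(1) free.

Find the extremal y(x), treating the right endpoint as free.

The Lagrangian L = (1/2) (y')^2 − y gives
    ∂L/∂y = −1,   ∂L/∂y' = y'.
Euler-Lagrange: d/dx(y') − (−1) = 0, i.e. y'' + 1 = 0, so
    y(x) = −(1/2) x^2 + C1 x + C2.
Fixed left endpoint y(0) = 5 ⇒ C2 = 5.
The right endpoint x = 1 is free, so the natural (transversality) condition is ∂L/∂y' |_{x=1} = 0, i.e. y'(1) = 0.
Compute y'(x) = −1 x + C1, so y'(1) = −1 + C1 = 0 ⇒ C1 = 1.
Therefore the extremal is
    y(x) = −x^2/2 + x + 5.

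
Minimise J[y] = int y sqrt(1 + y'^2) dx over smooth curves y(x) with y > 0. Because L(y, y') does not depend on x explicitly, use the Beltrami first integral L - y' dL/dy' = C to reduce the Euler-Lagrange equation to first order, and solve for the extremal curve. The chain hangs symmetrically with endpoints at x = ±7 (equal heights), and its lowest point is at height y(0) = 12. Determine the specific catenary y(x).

The Lagrangian L(y, y') = y sqrt(1 + y'^2) has no explicit x dependence, so the Beltrami identity applies:
    L − y' ∂L/∂y' = C.
Compute ∂L/∂y' = y · y' / sqrt(1 + y'^2). Then
    L − y' ∂L/∂y'
    = y sqrt(1 + y'^2) − y · y'^2 / sqrt(1 + y'^2)
    = y (1 + y'^2 − y'^2) / sqrt(1 + y'^2)
    = y / sqrt(1 + y'^2) = C.
Squaring gives y^2 = C^2 (1 + y'^2), i.e.
    y'^2 = y^2 / C^2 − 1.
Separating variables,
    dy / sqrt(y^2 − C^2) = dx / C,
and integrating gives arccosh(y / C) = (x − a)/C, so
    y(x) = C cosh((x − a)/C),
the catenary. The constants C and a are fixed by the two endpoint conditions (and, for the hanging-chain problem, the length constraint selects C).
Now fit the given data. The endpoints x = ±7 are symmetric at equal height, so the catenary is even about its minimum: a = 0 and y(x) = C cosh(x/C). The lowest point is y(0) = C cosh(0) = C, and we are told y(0) = 12, so C = 12. Therefore
    y(x) = 12 cosh(x/12),
and at the endpoints
    y(±7) = 12 cosh(7/12).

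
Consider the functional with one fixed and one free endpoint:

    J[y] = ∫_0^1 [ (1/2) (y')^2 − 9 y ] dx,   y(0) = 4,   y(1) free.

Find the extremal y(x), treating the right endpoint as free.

The Lagrangian L = (1/2) (y')^2 − 9 y gives
    ∂L/∂y = −9,   ∂L/∂y' = y'.
Euler-Lagrange: d/dx(y') − (−9) = 0, i.e. y'' + 9 = 0, so
    y(x) = −(9/2) x^2 + C1 x + C2.
Fixed left endpoint y(0) = 4 ⇒ C2 = 4.
The right endpoint x = 1 is free, so the natural (transversality) condition is ∂L/∂y' |_{x=1} = 0, i.e. y'(1) = 0.
Compute y'(x) = −9 x + C1, so y'(1) = −9 + C1 = 0 ⇒ C1 = 9.
Therefore the extremal is
    y(x) = −(9/2) x^2 + 9 x + 4.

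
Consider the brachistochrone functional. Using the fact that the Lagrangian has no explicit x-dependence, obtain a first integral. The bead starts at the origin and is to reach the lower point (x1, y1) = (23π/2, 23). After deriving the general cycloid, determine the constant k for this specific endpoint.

The Lagrangian L = sqrt((1 + y'^2) / y) has no explicit x dependence, so the Beltrami identity applies:
    L − y' ∂L/∂y' = C.
Compute ∂L/∂y' = y' / sqrt(y (1 + y'^2)).
Substitute:
    sqrt((1 + y'^2)/y) − y'·y' / sqrt(y (1 + y'^2))
    = (1 + y'^2) / sqrt(y (1 + y'^2)) − y'^2 / sqrt(y (1 + y'^2))
    = 1 / sqrt(y (1 + y'^2)) = C.
Squaring and rearranging gives the first integral
    y (1 + y'^2) = 1/C^2 =: k   (constant).
Solving this first-order ODE by the substitution
    y = (k/2)(1 − cos θ)
yields the cycloid parameterisation
    x(θ) = (k/2)(θ − sin θ),   y(θ) = (k/2)(1 − cos θ).
The constant k is fixed by the endpoint condition.
Now fit the given lower endpoint (x1, y1) = (23π/2, 23). At the bottom of the first arch (θ = π), the parametric equations give
    y(π) = (k/2)(1 − cos π) = k,
    x(π) = (k/2)(π − sin π) = kπ/2.
Matching y(π) = 23 gives k = 23, consistent with x(π) = 23π/2. Therefore the specific cycloid is
    x(θ) = (23/2)(θ − sin θ),   y(θ) = (23/2)(1 − cos θ).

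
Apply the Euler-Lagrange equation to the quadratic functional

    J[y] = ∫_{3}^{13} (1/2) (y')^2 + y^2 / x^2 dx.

The Lagrangian is L = (1/2) (y')^2 + y^2 / x^2.
Compute ∂L/∂y = 2y/x^2, ∂L/∂y' = y'.
The Euler-Lagrange equation d/dx(∂L/∂y') − ∂L/∂y = 0 reduces to
    y'' − 2/x^2 · y = 0  (x > 0).
Its general solution is
    y(x) = A x^2 + B / x,
with A, B fixed by the endpoint conditions.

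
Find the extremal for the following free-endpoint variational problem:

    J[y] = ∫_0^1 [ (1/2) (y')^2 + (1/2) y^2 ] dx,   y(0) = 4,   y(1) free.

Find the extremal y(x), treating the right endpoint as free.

The Lagrangian L = (1/2) (y')^2 + (1/2) y^2 gives
    ∂L/∂y = 1 y,   ∂L/∂y' = y'.
Euler-Lagrange: y'' − y = 0.
With k = 1, the general solution is
    y(x) = A cosh(x) + B sinh(x).
Fixed left endpoint y(0) = 4 ⇒ A = 4.
The right endpoint x = 1 is free, so the natural (transversality) condition is ∂L/∂y' |_{x=1} = 0, i.e. y'(1) = 0.
Compute y'(x) = A k sinh(k x) + B k cosh(k x), so
    y'(1) = A k sinh(k·1) + B k cosh(k·1) = 0
    ⇒ B = −A tanh(k·1) = − 4 tanh(1·1).
Therefore the extremal is
    y(x) = 4 cosh(1 x) − 4 tanh(1·1) sinh(1 x).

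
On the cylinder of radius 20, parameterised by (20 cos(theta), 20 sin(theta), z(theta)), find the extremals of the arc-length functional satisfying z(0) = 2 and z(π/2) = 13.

Parameterise the cylinder of radius R = 20 as
    r(θ) = (20 cos θ, 20 sin θ, z(θ)).
The arc-length element is
    ds = sqrt(400 + (dz/dθ)^2) dθ,
so the Lagrangian is L = sqrt(400 + z'^2).
L depends on z' only, not on z or θ, so ∂L/∂z = 0 and
    ∂L/∂z' = z' / sqrt(400 + z'^2).
The Euler-Lagrange equation gives
    d/dθ( z' / sqrt(400 + z'^2) ) = 0,
so z' is constant. Integrating once:
    z(θ) = a θ + b,
a helix on the cylinder (a straight line when the cylinder is unrolled). The constants a, b are determined by the endpoint conditions.
With endpoint conditions z(0) = 2 and z(π/2) = 13: from z(0) = b we get b = 2, and a·π/2 + 2 = 13 gives a = 22/π, so
    z(θ) = (22/π) θ + 2.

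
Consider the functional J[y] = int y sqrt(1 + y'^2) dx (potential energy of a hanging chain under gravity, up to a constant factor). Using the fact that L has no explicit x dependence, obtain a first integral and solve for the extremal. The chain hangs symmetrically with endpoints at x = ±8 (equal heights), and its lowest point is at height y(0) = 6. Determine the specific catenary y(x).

The Lagrangian L(y, y') = y sqrt(1 + y'^2) has no explicit x dependence, so the Beltrami identity applies:
    L − y' ∂L/∂y' = C.
Compute ∂L/∂y' = y · y' / sqrt(1 + y'^2). Then
    L − y' ∂L/∂y'
    = y sqrt(1 + y'^2) − y · y'^2 / sqrt(1 + y'^2)
    = y (1 + y'^2 − y'^2) / sqrt(1 + y'^2)
    = y / sqrt(1 + y'^2) = C.
Squaring gives y^2 = C^2 (1 + y'^2), i.e.
    y'^2 = y^2 / C^2 − 1.
Separating variables,
    dy / sqrt(y^2 − C^2) = dx / C,
and integrating gives arccosh(y / C) = (x − a)/C, so
    y(x) = C cosh((x − a)/C),
the catenary. The constants C and a are fixed by the two endpoint conditions (and, for the hanging-chain problem, the length constraint selects C).
Now fit the given data. The endpoints x = ±8 are symmetric at equal height, so the catenary is even about its minimum: a = 0 and y(x) = C cosh(x/C). The lowest point is y(0) = C cosh(0) = C, and we are told y(0) = 6, so C = 6. Therefore
    y(x) = 6 cosh(x/6),
and at the endpoints
    y(±8) = 6 cosh(8/6).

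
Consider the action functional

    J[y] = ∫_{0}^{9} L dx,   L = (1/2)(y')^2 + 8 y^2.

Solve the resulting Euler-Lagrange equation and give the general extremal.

The Lagrangian is L = (1/2)(y')^2 + 8 y^2.
∂L/∂y = 16y.
∂L/∂y' = y'.
The Euler-Lagrange equation d/dx(∂L/∂y') − ∂L/∂y = 0 becomes:
    y'' - 16 y = 0
General solution: y(x) = A e^(4x) + B e^(-4x), where A and B are arbitrary constants fixed by the endpoint conditions.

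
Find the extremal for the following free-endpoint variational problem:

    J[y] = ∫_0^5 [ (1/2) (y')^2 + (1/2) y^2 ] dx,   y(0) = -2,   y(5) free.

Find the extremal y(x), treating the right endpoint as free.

The Lagrangian L = (1/2) (y')^2 + (1/2) y^2 gives
    ∂L/∂y = 1 y,   ∂L/∂y' = y'.
Euler-Lagrange: y'' − y = 0.
With k = 1, the general solution is
    y(x) = A cosh(x) + B sinh(x).
Fixed left endpoint y(0) = -2 ⇒ A = -2.
The right endpoint x = 5 is free, so the natural (transversality) condition is ∂L/∂y' |_{x=5} = 0, i.e. y'(5) = 0.
Compute y'(x) = A k sinh(k x) + B k cosh(k x), so
    y'(5) = A k sinh(k·5) + B k cosh(k·5) = 0
    ⇒ B = −A tanh(k·5) = 2 tanh(1·5).
Therefore the extremal is
    y(x) = −2 cosh(1 x) + 2 tanh(1·5) sinh(1 x).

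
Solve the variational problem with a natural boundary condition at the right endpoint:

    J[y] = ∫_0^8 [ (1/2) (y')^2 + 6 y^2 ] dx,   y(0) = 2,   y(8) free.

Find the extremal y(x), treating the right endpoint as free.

The Lagrangian L = (1/2) (y')^2 + 6 y^2 gives
    ∂L/∂y = 12 y,   ∂L/∂y' = y'.
Euler-Lagrange: y'' − 12 y = 0.
With k = sqrt(12), the general solution is
    y(x) = A cosh(sqrt(12) x) + B sinh(sqrt(12) x).
Fixed left endpoint y(0) = 2 ⇒ A = 2.
The right endpoint x = 8 is free, so the natural (transversality) condition is ∂L/∂y' |_{x=8} = 0, i.e. y'(8) = 0.
Compute y'(x) = A k sinh(k x) + B k cosh(k x), so
    y'(8) = A k sinh(k·8) + B k cosh(k·8) = 0
    ⇒ B = −A tanh(k·8) = − 2 tanh(sqrt(12)·8).
Therefore the extremal is
    y(x) = 2 cosh(sqrt(12) x) − 2 tanh(sqrt(12)·8) sinh(sqrt(12) x).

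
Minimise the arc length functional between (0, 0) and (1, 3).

Arc-length functional: J[y] = ∫ sqrt(1 + (y')^2) dx.
Lagrangian L = sqrt(1 + (y')^2) has no explicit y dependence, so ∂L/∂y = 0 and the Euler-Lagrange equation gives
    d/dx( y' / sqrt(1 + (y')^2) ) = 0  ⇒  y' / sqrt(1 + (y')^2) = const.
Hence y' is constant, so y(x) is affine.
Fitting the endpoints (0, 0) and (1, 3):
    slope m = (3 − 0) / (1 − 0) = 3,
    intercept c = 0 − m·0 = 0.
Extremal: y(x) = 3 x.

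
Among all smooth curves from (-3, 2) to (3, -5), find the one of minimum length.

Arc-length functional: J[y] = ∫ sqrt(1 + (y')^2) dx.
Lagrangian L = sqrt(1 + (y')^2) has no explicit y dependence, so ∂L/∂y = 0 and the Euler-Lagrange equation gives
    d/dx( y' / sqrt(1 + (y')^2) ) = 0  ⇒  y' / sqrt(1 + (y')^2) = const.
Hence y' is constant, so y(x) is affine.
Fitting the endpoints (-3, 2) and (3, -5):
    slope m = ((-5) − 2) / (3 − (-3)) = -7/6,
    intercept c = 2 − m·(-3) = -3/2.
Extremal: y(x) = (-7/6) x - 3/2.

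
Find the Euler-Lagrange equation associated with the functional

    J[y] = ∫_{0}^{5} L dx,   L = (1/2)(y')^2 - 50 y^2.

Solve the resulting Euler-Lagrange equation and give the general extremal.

The Lagrangian is L = (1/2)(y')^2 - 50 y^2.
∂L/∂y = -100y.
∂L/∂y' = y'.
The Euler-Lagrange equation d/dx(∂L/∂y') − ∂L/∂y = 0 becomes:
    y'' + 100 y = 0
General solution: y(x) = A sin(10x) + B cos(10x), where A and B are arbitrary constants fixed by the endpoint conditions.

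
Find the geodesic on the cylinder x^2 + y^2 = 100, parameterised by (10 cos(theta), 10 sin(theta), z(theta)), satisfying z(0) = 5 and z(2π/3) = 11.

Parameterise the cylinder of radius R = 10 as
    r(θ) = (10 cos θ, 10 sin θ, z(θ)).
The arc-length element is
    ds = sqrt(100 + (dz/dθ)^2) dθ,
so the Lagrangian is L = sqrt(100 + z'^2).
L depends on z' only, not on z or θ, so ∂L/∂z = 0 and
    ∂L/∂z' = z' / sqrt(100 + z'^2).
The Euler-Lagrange equation gives
    d/dθ( z' / sqrt(100 + z'^2) ) = 0,
so z' is constant. Integrating once:
    z(θ) = a θ + b,
a helix on the cylinder (a straight line when the cylinder is unrolled). The constants a, b are determined by the endpoint conditions.
With endpoint conditions z(0) = 5 and z(2π/3) = 11: from z(0) = b we get b = 5, and a·2π/3 + 5 = 11 gives a = 9/π, so
    z(θ) = (9/π) θ + 5.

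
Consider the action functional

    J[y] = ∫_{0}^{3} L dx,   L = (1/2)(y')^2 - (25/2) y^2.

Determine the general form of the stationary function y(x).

The Lagrangian is L = (1/2)(y')^2 - (25/2) y^2.
∂L/∂y = -25y.
∂L/∂y' = y'.
The Euler-Lagrange equation d/dx(∂L/∂y') − ∂L/∂y = 0 becomes:
    y'' + 25 y = 0
General solution: y(x) = A sin(5x) + B cos(5x), where A and B are arbitrary constants fixed by the endpoint conditions.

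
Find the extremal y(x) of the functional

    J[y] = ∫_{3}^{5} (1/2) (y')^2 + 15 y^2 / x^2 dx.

The Lagrangian is L = (1/2) (y')^2 + 15 y^2 / x^2.
Compute ∂L/∂y = 30y/x^2, ∂L/∂y' = y'.
The Euler-Lagrange equation d/dx(∂L/∂y') − ∂L/∂y = 0 reduces to
    y'' − 30/x^2 · y = 0  (x > 0).
Its general solution is
    y(x) = A x^6 + B x^(-5),
with A, B fixed by the endpoint conditions.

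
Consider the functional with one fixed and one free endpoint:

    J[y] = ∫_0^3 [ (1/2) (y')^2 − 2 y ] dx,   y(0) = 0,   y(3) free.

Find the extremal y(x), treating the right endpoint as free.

The Lagrangian L = (1/2) (y')^2 − 2 y gives
    ∂L/∂y = −2,   ∂L/∂y' = y'.
Euler-Lagrange: d/dx(y') − (−2) = 0, i.e. y'' + 2 = 0, so
    y(x) = −(2/2) x^2 + C1 x + C2.
Fixed left endpoint y(0) = 0 ⇒ C2 = 0.
The right endpoint x = 3 is free, so the natural (transversality) condition is ∂L/∂y' |_{x=3} = 0, i.e. y'(3) = 0.
Compute y'(x) = −2 x + C1, so y'(3) = −6 + C1 = 0 ⇒ C1 = 6.
Therefore the extremal is
    y(x) = −x^2 + 6 x.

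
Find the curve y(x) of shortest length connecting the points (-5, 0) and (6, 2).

Arc-length functional: J[y] = ∫ sqrt(1 + (y')^2) dx.
Lagrangian L = sqrt(1 + (y')^2) has no explicit y dependence, so ∂L/∂y = 0 and the Euler-Lagrange equation gives
    d/dx( y' / sqrt(1 + (y')^2) ) = 0  ⇒  y' / sqrt(1 + (y')^2) = const.
Hence y' is constant, so y(x) is affine.
Fitting the endpoints (-5, 0) and (6, 2):
    slope m = (2 − 0) / (6 − (-5)) = 2/11,
    intercept c = 0 − m·(-5) = 10/11.
Extremal: y(x) = (2/11) x + 10/11.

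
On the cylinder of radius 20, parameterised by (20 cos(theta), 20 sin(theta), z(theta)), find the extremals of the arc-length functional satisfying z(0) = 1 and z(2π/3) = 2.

Parameterise the cylinder of radius R = 20 as
    r(θ) = (20 cos θ, 20 sin θ, z(θ)).
The arc-length element is
    ds = sqrt(400 + (dz/dθ)^2) dθ,
so the Lagrangian is L = sqrt(400 + z'^2).
L depends on z' only, not on z or θ, so ∂L/∂z = 0 and
    ∂L/∂z' = z' / sqrt(400 + z'^2).
The Euler-Lagrange equation gives
    d/dθ( z' / sqrt(400 + z'^2) ) = 0,
so z' is constant. Integrating once:
    z(θ) = a θ + b,
a helix on the cylinder (a straight line when the cylinder is unrolled). The constants a, b are determined by the endpoint conditions.
With endpoint conditions z(0) = 1 and z(2π/3) = 2: from z(0) = b we get b = 1, and a·2π/3 + 1 = 2 gives a = 3/(2π), so
    z(θ) = (3/(2π)) θ + 1.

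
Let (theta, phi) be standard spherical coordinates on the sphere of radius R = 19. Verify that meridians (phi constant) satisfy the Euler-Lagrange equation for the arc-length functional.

On the sphere of radius R = 19 with spherical coordinates (θ, φ), the induced metric is
    ds^2 = 361(dθ^2 + sin^2(θ) dφ^2).
Using θ as the parameter, the arc-length functional becomes
    J[φ] = ∫ 19 sqrt(1 + sin^2(θ) (dφ/dθ)^2) dθ.
So L = 19 sqrt(1 + sin^2(θ) φ'^2). Compute
    ∂L/∂φ = 0  (L has no explicit φ dependence),
    ∂L/∂φ' = 19 sin^2(θ) φ' / sqrt(1 + sin^2(θ) φ'^2).
For the candidate φ(θ) = c (constant), φ' = 0, so ∂L/∂φ' evaluated along the candidate vanishes, and ∂L/∂φ is identically zero. Hence
    d/dθ(∂L/∂φ') − ∂L/∂φ = 0
is satisfied. Therefore meridians φ = const are extremals of arc length — they are geodesics on the sphere.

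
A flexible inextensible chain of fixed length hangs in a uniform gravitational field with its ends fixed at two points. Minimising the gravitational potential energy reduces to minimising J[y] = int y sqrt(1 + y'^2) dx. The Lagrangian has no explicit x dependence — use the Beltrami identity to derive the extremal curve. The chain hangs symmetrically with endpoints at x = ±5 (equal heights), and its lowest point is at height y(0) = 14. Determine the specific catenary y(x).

The Lagrangian L(y, y') = y sqrt(1 + y'^2) has no explicit x dependence, so the Beltrami identity applies:
    L − y' ∂L/∂y' = C.
Compute ∂L/∂y' = y · y' / sqrt(1 + y'^2). Then
    L − y' ∂L/∂y'
    = y sqrt(1 + y'^2) − y · y'^2 / sqrt(1 + y'^2)
    = y (1 + y'^2 − y'^2) / sqrt(1 + y'^2)
    = y / sqrt(1 + y'^2) = C.
Squaring gives y^2 = C^2 (1 + y'^2), i.e.
    y'^2 = y^2 / C^2 − 1.
Separating variables,
    dy / sqrt(y^2 − C^2) = dx / C,
and integrating gives arccosh(y / C) = (x − a)/C, so
    y(x) = C cosh((x − a)/C),
the catenary. The constants C and a are fixed by the two endpoint conditions (and, for the hanging-chain problem, the length constraint selects C).
Now fit the given data. The endpoints x = ±5 are symmetric at equal height, so the catenary is even about its minimum: a = 0 and y(x) = C cosh(x/C). The lowest point is y(0) = C cosh(0) = C, and we are told y(0) = 14, so C = 14. Therefore
    y(x) = 14 cosh(x/14),
and at the endpoints
    y(±5) = 14 cosh(5/14).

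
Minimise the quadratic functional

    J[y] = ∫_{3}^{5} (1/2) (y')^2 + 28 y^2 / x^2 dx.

The Lagrangian is L = (1/2) (y')^2 + 28 y^2 / x^2.
Compute ∂L/∂y = 56y/x^2, ∂L/∂y' = y'.
The Euler-Lagrange equation d/dx(∂L/∂y') − ∂L/∂y = 0 reduces to
    y'' − 56/x^2 · y = 0  (x > 0).
Its general solution is
    y(x) = A x^8 + B x^(-7),
with A, B fixed by the endpoint conditions.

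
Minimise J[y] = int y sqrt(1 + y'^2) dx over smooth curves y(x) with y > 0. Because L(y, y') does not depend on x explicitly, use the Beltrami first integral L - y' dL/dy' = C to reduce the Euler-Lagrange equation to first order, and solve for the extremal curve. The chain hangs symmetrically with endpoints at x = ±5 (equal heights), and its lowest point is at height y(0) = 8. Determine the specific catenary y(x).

The Lagrangian L(y, y') = y sqrt(1 + y'^2) has no explicit x dependence, so the Beltrami identity applies:
    L − y' ∂L/∂y' = C.
Compute ∂L/∂y' = y · y' / sqrt(1 + y'^2). Then
    L − y' ∂L/∂y'
    = y sqrt(1 + y'^2) − y · y'^2 / sqrt(1 + y'^2)
    = y (1 + y'^2 − y'^2) / sqrt(1 + y'^2)
    = y / sqrt(1 + y'^2) = C.
Squaring gives y^2 = C^2 (1 + y'^2), i.e.
    y'^2 = y^2 / C^2 − 1.
Separating variables,
    dy / sqrt(y^2 − C^2) = dx / C,
and integrating gives arccosh(y / C) = (x − a)/C, so
    y(x) = C cosh((x − a)/C),
the catenary. The constants C and a are fixed by the two endpoint conditions (and, for the hanging-chain problem, the length constraint selects C).
Now fit the given data. The endpoints x = ±5 are symmetric at equal height, so the catenary is even about its minimum: a = 0 and y(x) = C cosh(x/C). The lowest point is y(0) = C cosh(0) = C, and we are told y(0) = 8, so C = 8. Therefore
    y(x) = 8 cosh(x/8),
and at the endpoints
    y(±5) = 8 cosh(5/8).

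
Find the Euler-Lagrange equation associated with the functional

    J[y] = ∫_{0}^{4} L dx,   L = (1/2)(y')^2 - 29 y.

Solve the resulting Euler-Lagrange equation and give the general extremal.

The Lagrangian is L = (1/2)(y')^2 - 29 y.
∂L/∂y = -29.
∂L/∂y' = y'.
The Euler-Lagrange equation d/dx(∂L/∂y') − ∂L/∂y = 0 becomes:
    y'' + 29 = 0
General solution: y(x) = -(29/2) x^2 + A x + B, where A and B are arbitrary constants fixed by the endpoint conditions.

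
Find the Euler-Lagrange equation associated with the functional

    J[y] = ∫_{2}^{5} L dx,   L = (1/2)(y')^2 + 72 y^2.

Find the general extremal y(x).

The Lagrangian is L = (1/2)(y')^2 + 72 y^2.
∂L/∂y = 144y.
∂L/∂y' = y'.
The Euler-Lagrange equation d/dx(∂L/∂y') − ∂L/∂y = 0 becomes:
    y'' - 144 y = 0
General solution: y(x) = A e^(12x) + B e^(-12x), where A and B are arbitrary constants fixed by the endpoint conditions.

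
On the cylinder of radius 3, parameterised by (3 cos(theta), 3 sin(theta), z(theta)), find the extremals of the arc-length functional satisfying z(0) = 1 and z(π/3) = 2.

Parameterise the cylinder of radius R = 3 as
    r(θ) = (3 cos θ, 3 sin θ, z(θ)).
The arc-length element is
    ds = sqrt(9 + (dz/dθ)^2) dθ,
so the Lagrangian is L = sqrt(9 + z'^2).
L depends on z' only, not on z or θ, so ∂L/∂z = 0 and
    ∂L/∂z' = z' / sqrt(9 + z'^2).
The Euler-Lagrange equation gives
    d/dθ( z' / sqrt(9 + z'^2) ) = 0,
so z' is constant. Integrating once:
    z(θ) = a θ + b,
a helix on the cylinder (a straight line when the cylinder is unrolled). The constants a, b are determined by the endpoint conditions.
With endpoint conditions z(0) = 1 and z(π/3) = 2: from z(0) = b we get b = 1, and a·π/3 + 1 = 2 gives a = 3/π, so
    z(θ) = (3/π) θ + 1.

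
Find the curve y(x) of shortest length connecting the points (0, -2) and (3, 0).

Arc-length functional: J[y] = ∫ sqrt(1 + (y')^2) dx.
Lagrangian L = sqrt(1 + (y')^2) has no explicit y dependence, so ∂L/∂y = 0 and the Euler-Lagrange equation gives
    d/dx( y' / sqrt(1 + (y')^2) ) = 0  ⇒  y' / sqrt(1 + (y')^2) = const.
Hence y' is constant, so y(x) is affine.
Fitting the endpoints (0, -2) and (3, 0):
    slope m = (0 − (-2)) / (3 − 0) = 2/3,
    intercept c = (-2) − m·0 = -2.
Extremal: y(x) = (2/3) x - 2.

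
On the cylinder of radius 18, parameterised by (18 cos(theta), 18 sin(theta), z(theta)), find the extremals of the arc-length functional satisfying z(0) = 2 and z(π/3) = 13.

Parameterise the cylinder of radius R = 18 as
    r(θ) = (18 cos θ, 18 sin θ, z(θ)).
The arc-length element is
    ds = sqrt(324 + (dz/dθ)^2) dθ,
so the Lagrangian is L = sqrt(324 + z'^2).
L depends on z' only, not on z or θ, so ∂L/∂z = 0 and
    ∂L/∂z' = z' / sqrt(324 + z'^2).
The Euler-Lagrange equation gives
    d/dθ( z' / sqrt(324 + z'^2) ) = 0,
so z' is constant. Integrating once:
    z(θ) = a θ + b,
a helix on the cylinder (a straight line when the cylinder is unrolled). The constants a, b are determined by the endpoint conditions.
With endpoint conditions z(0) = 2 and z(π/3) = 13: from z(0) = b we get b = 2, and a·π/3 + 2 = 13 gives a = 33/π, so
    z(θ) = (33/π) θ + 2.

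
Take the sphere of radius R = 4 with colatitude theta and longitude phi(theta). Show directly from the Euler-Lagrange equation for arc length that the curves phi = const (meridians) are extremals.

On the sphere of radius R = 4 with spherical coordinates (θ, φ), the induced metric is
    ds^2 = 16(dθ^2 + sin^2(θ) dφ^2).
Using θ as the parameter, the arc-length functional becomes
    J[φ] = ∫ 4 sqrt(1 + sin^2(θ) (dφ/dθ)^2) dθ.
So L = 4 sqrt(1 + sin^2(θ) φ'^2). Compute
    ∂L/∂φ = 0  (L has no explicit φ dependence),
    ∂L/∂φ' = 4 sin^2(θ) φ' / sqrt(1 + sin^2(θ) φ'^2).
For the candidate φ(θ) = c (constant), φ' = 0, so ∂L/∂φ' evaluated along the candidate vanishes, and ∂L/∂φ is identically zero. Hence
    d/dθ(∂L/∂φ') − ∂L/∂φ = 0
is satisfied. Therefore meridians φ = const are extremals of arc length — they are geodesics on the sphere.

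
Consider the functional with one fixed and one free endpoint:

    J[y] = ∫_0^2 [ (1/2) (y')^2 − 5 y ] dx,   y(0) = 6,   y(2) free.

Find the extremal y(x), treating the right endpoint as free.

The Lagrangian L = (1/2) (y')^2 − 5 y gives
    ∂L/∂y = −5,   ∂L/∂y' = y'.
Euler-Lagrange: d/dx(y') − (−5) = 0, i.e. y'' + 5 = 0, so
    y(x) = −(5/2) x^2 + C1 x + C2.
Fixed left endpoint y(0) = 6 ⇒ C2 = 6.
The right endpoint x = 2 is free, so the natural (transversality) condition is ∂L/∂y' |_{x=2} = 0, i.e. y'(2) = 0.
Compute y'(x) = −5 x + C1, so y'(2) = −10 + C1 = 0 ⇒ C1 = 10.
Therefore the extremal is
    y(x) = −(5/2) x^2 + 10 x + 6.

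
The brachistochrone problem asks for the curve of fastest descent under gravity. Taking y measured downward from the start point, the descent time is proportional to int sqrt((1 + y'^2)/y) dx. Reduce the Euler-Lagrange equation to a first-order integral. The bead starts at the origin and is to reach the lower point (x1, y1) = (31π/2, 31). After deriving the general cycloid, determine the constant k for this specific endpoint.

The Lagrangian L = sqrt((1 + y'^2) / y) has no explicit x dependence, so the Beltrami identity applies:
    L − y' ∂L/∂y' = C.
Compute ∂L/∂y' = y' / sqrt(y (1 + y'^2)).
Substitute:
    sqrt((1 + y'^2)/y) − y'·y' / sqrt(y (1 + y'^2))
    = (1 + y'^2) / sqrt(y (1 + y'^2)) − y'^2 / sqrt(y (1 + y'^2))
    = 1 / sqrt(y (1 + y'^2)) = C.
Squaring and rearranging gives the first integral
    y (1 + y'^2) = 1/C^2 =: k   (constant).
Solving this first-order ODE by the substitution
    y = (k/2)(1 − cos θ)
yields the cycloid parameterisation
    x(θ) = (k/2)(θ − sin θ),   y(θ) = (k/2)(1 − cos θ).
The constant k is fixed by the endpoint condition.
Now fit the given lower endpoint (x1, y1) = (31π/2, 31). At the bottom of the first arch (θ = π), the parametric equations give
    y(π) = (k/2)(1 − cos π) = k,
    x(π) = (k/2)(π − sin π) = kπ/2.
Matching y(π) = 31 gives k = 31, consistent with x(π) = 31π/2. Therefore the specific cycloid is
    x(θ) = (31/2)(θ − sin θ),   y(θ) = (31/2)(1 − cos θ).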